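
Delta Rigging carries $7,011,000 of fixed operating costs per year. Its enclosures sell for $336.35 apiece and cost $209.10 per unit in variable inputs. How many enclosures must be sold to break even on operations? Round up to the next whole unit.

55,097 enclosures

Unit CM = price − variable cost = $336.35 − $209.10 = $127.25.
Units to break even: $7,011,000 ÷ $127.25 = 55,096.27, rounded up to 55,097.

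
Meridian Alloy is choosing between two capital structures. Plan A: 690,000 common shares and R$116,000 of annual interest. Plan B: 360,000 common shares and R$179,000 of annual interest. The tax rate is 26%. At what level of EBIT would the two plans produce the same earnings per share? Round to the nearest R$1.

R$247,727

At indifference, (EBIT − 116,000)(1 − t)/690,000 = (EBIT − 179,000)(1 − t)/360,000.
Cancelling (1 − t) and cross-multiplying: 360,000·(EBIT − 116,000) = 690,000·(EBIT − 179,000).
Solving, EBIT = (179,000·690,000 − 116,000·360,000) / (690,000 − 360,000) = 81,750,000,000 / 330,000 = 247,727.27.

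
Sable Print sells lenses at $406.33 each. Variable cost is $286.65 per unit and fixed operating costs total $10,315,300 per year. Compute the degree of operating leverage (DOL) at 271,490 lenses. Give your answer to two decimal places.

1.47

Total contribution margin = 271,490 × $119.68 = $32,491,923.20.
Operating income = contribution − fixed costs = $32,491,923.20 − $10,315,300 = $22,176,623.20.
Degree of operating leverage = $32,491,923.20 / $22,176,623.20 = 1.4651.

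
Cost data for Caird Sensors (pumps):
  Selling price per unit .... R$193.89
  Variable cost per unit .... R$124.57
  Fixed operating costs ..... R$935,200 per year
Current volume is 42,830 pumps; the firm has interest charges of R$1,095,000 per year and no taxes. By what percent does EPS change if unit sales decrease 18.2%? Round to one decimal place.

At 42,830 units, contribution = 42,830 × R$69.32 = R$2,968,975.60.
Operating income = contribution − fixed costs = R$2,968,975.60 − R$935,200 = R$2,033,775.60.
Interest = R$1,095,000.00, so EBIT − I = R$938,775.60.
Degree of combined leverage = contribution ÷ (EBIT − I) = R$2,968,975.60 ÷ R$938,775.60 = 3.1626.
%ΔEPS = DCL × %ΔSales = 3.1626 × -18.2% = -57.6%.

-57.6%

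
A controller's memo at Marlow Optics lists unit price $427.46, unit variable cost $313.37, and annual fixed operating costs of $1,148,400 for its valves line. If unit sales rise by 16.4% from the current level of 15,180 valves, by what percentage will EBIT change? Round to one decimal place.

+48.7%

At 15,180 units, contribution = 15,180 × $114.09 = $1,731,886.20.
EBIT = $1,731,886.20 − $1,148,400 = $583,486.20.
DOL = contribution ÷ EBIT = $1,731,886.20 ÷ $583,486.20 = 2.9682.
Operating income changes by 2.9682 × +16.4% = +48.7%.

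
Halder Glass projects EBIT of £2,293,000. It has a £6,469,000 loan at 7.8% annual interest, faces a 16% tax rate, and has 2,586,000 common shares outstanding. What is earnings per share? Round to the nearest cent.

£0.58

Pre-tax income = £2,293,000 − £504,582.00 = £1,788,418.00.
Net income = £1,788,418.00 × (1 − 0.16) = £1,502,271.12.
Per share: £1,502,271.12 / 2,586,000 shares = £0.58.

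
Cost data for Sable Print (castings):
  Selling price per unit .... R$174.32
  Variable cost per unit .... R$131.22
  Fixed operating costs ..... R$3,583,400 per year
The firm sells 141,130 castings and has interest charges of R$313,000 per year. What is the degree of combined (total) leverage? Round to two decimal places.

2.78

Total contribution margin = 141,130 × R$43.10 = R$6,082,703.00.
Operating income = contribution − fixed costs = R$6,082,703.00 − R$3,583,400 = R$2,499,303.00. Interest = R$313,000.00, so EBIT − I = R$2,186,303.00.
Degree of total leverage = total CM / (EBIT − interest) = R$6,082,703.00 / R$2,186,303.00 = 2.7822.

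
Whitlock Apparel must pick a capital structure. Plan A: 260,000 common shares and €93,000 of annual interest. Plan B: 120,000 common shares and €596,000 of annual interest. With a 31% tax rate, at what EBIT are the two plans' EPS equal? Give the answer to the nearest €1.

€1,027,143

At indifference, (EBIT − 93,000)(1 − t)/260,000 = (EBIT − 596,000)(1 − t)/120,000.
Cancelling (1 − t) and cross-multiplying: 120,000·(EBIT − 93,000) = 260,000·(EBIT − 596,000).
Solving, EBIT = (596,000·260,000 − 93,000·120,000) / (260,000 − 120,000) = 143,800,000,000 / 140,000 = 1,027,142.86.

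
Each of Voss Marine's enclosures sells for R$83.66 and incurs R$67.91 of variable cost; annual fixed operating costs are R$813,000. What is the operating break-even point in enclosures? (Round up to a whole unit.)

51,620 enclosures

Contribution margin per unit = R$83.66 − R$67.91 = R$15.75.
Break-even volume = fixed costs ÷ CM per unit = R$813,000 ÷ R$15.75 = 51,619.05, so 51,620 enclosures.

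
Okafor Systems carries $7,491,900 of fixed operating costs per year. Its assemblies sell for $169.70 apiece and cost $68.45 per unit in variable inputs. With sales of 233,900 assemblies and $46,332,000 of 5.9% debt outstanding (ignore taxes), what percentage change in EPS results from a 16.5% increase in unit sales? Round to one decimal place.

+29.0%

Contribution at this volume is 233,900 × $101.25 = $23,682,375.00.
Operating income = contribution − fixed costs = $23,682,375.00 − $7,491,900 = $16,190,475.00.
Interest = $2,733,588.00, so EBIT − I = $13,456,887.00.
DCL = total CM / (EBIT − I) = $23,682,375.00 / $13,456,887.00 = 1.7599.
%ΔEPS = DCL × %ΔSales = 1.7599 × +16.5% = +29.0%.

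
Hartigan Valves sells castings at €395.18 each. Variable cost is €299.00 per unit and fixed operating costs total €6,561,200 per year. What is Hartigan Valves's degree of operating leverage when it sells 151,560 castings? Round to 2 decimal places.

Contribution at this volume is 151,560 × €96.18 = €14,577,040.80.
EBIT = €14,577,040.80 − €6,561,200 = €8,015,840.80.
DOL = contribution ÷ EBIT = €14,577,040.80 ÷ €8,015,840.80 = 1.8185.

1.82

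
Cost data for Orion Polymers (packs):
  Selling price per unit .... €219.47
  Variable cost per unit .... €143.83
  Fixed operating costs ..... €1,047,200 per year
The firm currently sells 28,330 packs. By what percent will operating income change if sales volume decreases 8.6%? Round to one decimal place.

Total contribution margin = 28,330 × €75.64 = €2,142,881.20.
Subtracting fixed costs: EBIT = €2,142,881.20 − €1,047,200 = €1,095,681.20.
Degree of operating leverage = €2,142,881.20 / €1,095,681.20 = 1.9558.
So EBIT moves 1.9558 × (-8.6%) = -16.8%.

-16.8%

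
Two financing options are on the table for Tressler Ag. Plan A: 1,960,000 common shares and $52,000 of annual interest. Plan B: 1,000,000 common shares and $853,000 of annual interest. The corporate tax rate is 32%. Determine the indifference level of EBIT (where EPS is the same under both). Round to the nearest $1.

$1,687,375

Set EPS_A = EPS_B: (EBIT − $52,000)(1 − 0.32) ÷ 1,960,000 = (EBIT − $853,000)(1 − 0.32) ÷ 1,000,000.
The (1 − t) factor cancels: (EBIT − 52,000) × 1,000,000 = (EBIT − 853,000) × 1,960,000.
Solving, EBIT = (853,000·1,960,000 − 52,000·1,000,000) / (1,960,000 − 1,000,000) = 1,619,880,000,000 / 960,000 = 1,687,375.00.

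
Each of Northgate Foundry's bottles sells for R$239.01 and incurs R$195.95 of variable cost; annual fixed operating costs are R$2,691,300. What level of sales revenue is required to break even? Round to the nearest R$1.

Contribution margin per unit = R$239.01 − R$195.95 = R$43.06, a CM ratio of R$43.06 ÷ R$239.01 = 0.1802.
Break-even revenue = fixed costs × price ÷ CM = R$2,691,300 × R$239.01 ÷ R$43.06 = R$14,938,403.

R$14,938,403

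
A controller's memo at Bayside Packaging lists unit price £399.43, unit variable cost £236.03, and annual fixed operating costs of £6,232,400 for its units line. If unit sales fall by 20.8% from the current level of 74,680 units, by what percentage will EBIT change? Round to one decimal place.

At 74,680 units, contribution = 74,680 × £163.40 = £12,202,712.00.
Subtracting fixed costs: EBIT = £12,202,712.00 − £6,232,400 = £5,970,312.00.
Degree of operating leverage = £12,202,712.00 / £5,970,312.00 = 2.0439.
%ΔEBIT = DOL × %ΔSales = 2.0439 × -20.8% = -42.5%.

-42.5%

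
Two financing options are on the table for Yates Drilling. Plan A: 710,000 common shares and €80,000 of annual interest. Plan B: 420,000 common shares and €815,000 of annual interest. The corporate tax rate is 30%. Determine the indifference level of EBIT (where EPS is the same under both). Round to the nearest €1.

€1,879,483

Set EPS_A = EPS_B: (EBIT − €80,000)(1 − 0.30) ÷ 710,000 = (EBIT − €815,000)(1 − 0.30) ÷ 420,000.
Cancelling (1 − t) and cross-multiplying: 420,000·(EBIT − 80,000) = 710,000·(EBIT − 815,000).
EBIT × (710,000 − 420,000) = 815,000 × 710,000 − 80,000 × 420,000 = 545,050,000,000, so EBIT = 545,050,000,000 ÷ 290,000 = 1,879,482.76.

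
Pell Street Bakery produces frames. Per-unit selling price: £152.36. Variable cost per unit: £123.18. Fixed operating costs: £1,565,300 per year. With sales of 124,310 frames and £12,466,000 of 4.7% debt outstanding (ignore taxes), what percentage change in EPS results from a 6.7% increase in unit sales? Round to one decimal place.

+16.5%

Total contribution margin = 124,310 × £29.18 = £3,627,365.80.
Subtracting fixed costs: EBIT = £3,627,365.80 − £1,565,300 = £2,062,065.80.
Interest = £585,902.00, so EBIT − I = £1,476,163.80.
DCL = total CM / (EBIT − I) = £3,627,365.80 / £1,476,163.80 = 2.4573.
%ΔEPS = DCL × %ΔSales = 2.4573 × +6.7% = +16.5%.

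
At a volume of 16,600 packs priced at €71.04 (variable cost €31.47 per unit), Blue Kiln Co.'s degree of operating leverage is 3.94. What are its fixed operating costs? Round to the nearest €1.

€490,146

At 16,600 units, contribution = 16,600 × €39.57 = €656,862.00.
Since DOL = CM ÷ EBIT, EBIT = €656,862.00 ÷ 3.94 = €166,716.24.
And FC = contribution − EBIT = €656,862.00 − €166,716.24 = €490,146.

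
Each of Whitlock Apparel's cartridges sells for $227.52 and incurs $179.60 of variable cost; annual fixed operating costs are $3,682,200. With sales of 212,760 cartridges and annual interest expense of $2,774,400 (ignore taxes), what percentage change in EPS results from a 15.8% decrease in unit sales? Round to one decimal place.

-43.1%

Total contribution margin = 212,760 × $47.92 = $10,195,459.20.
Subtracting fixed costs: EBIT = $10,195,459.20 − $3,682,200 = $6,513,259.20.
Interest = $2,774,400.00, so EBIT − I = $3,738,859.20.
Degree of combined leverage = contribution ÷ (EBIT − I) = $10,195,459.20 ÷ $3,738,859.20 = 2.7269.
%ΔEPS = DCL × %ΔSales = 2.7269 × -15.8% = -43.1%.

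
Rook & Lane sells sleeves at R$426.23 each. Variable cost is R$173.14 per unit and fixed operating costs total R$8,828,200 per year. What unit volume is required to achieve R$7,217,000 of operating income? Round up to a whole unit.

63,398 sleeves

Unit CM = price − variable cost = R$426.23 − R$173.14 = R$253.09.
Units = (FC + target) / CM = (R$8,828,200 + R$7,217,000) / R$253.09 = 63,397.21, so 63,398 sleeves.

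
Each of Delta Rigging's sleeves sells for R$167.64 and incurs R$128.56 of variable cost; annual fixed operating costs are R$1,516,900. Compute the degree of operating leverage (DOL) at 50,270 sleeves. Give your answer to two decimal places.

At 50,270 units, contribution = 50,270 × R$39.08 = R$1,964,551.60.
Subtracting fixed costs: EBIT = R$1,964,551.60 − R$1,516,900 = R$447,651.60.
DOL = contribution ÷ EBIT = R$1,964,551.60 ÷ R$447,651.60 = 4.3886.

4.39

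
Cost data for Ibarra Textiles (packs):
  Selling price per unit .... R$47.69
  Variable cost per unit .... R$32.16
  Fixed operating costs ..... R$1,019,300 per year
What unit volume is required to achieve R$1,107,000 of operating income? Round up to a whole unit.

136,916 packs

Unit CM = price − variable cost = R$47.69 − R$32.16 = R$15.53.
Required volume = (fixed costs + target profit) ÷ CM = (R$1,019,300 + R$1,107,000) ÷ R$15.53 = 136,915.65, so 136,916 packs.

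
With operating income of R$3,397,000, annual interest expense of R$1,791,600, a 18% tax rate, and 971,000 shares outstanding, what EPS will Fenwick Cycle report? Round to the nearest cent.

R$1.36

Interest = R$1,791,600.00, so EBT = R$3,397,000 − R$1,791,600.00 = R$1,605,400.00.
Net income = R$1,605,400.00 × (1 − 0.18) = R$1,316,428.00.
Per share: R$1,316,428.00 / 971,000 shares = R$1.36.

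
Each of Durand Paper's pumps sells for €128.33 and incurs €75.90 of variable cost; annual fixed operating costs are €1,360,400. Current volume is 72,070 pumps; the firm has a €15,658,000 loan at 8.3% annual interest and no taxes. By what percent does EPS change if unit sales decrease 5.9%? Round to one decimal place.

Contribution at this volume is 72,070 × €52.43 = €3,778,630.10.
Subtracting fixed costs: EBIT = €3,778,630.10 − €1,360,400 = €2,418,230.10.
After interest of €1,299,614.00, pre-tax earnings = €1,118,616.10.
Degree of combined leverage = contribution ÷ (EBIT − I) = €3,778,630.10 ÷ €1,118,616.10 = 3.3780.
EPS therefore changes by 3.3780 × (-5.9%) = -19.9%.

-19.9%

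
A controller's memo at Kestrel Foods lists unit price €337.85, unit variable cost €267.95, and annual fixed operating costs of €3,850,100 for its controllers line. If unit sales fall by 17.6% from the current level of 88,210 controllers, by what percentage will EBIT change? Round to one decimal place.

-46.9%

Total contribution margin = 88,210 × €69.90 = €6,165,879.00.
Operating income = contribution − fixed costs = €6,165,879.00 − €3,850,100 = €2,315,779.00.
So DOL = total CM / EBIT = €6,165,879.00 / €2,315,779.00 = 2.6626.
Operating income changes by 2.6626 × -17.6% = -46.9%.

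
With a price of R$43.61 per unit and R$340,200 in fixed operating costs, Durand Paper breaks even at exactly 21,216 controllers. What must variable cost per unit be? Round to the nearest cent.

At break-even, FC = Q × (P − VC), so P − VC = R$340,200 ÷ 21,216 = R$16.0351.
Hence VC = price − CM = R$43.61 − R$16.0351 = R$27.57.

R$27.57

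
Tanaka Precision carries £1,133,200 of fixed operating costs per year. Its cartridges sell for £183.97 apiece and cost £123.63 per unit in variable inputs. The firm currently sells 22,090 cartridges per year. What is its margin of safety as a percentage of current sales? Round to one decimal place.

15.0%

Unit CM = price − variable cost = £183.97 − £123.63 = £60.34. Break-even units = £1,133,200 ÷ £60.34 = 18,780.25; break-even revenue = 18,780.25 × £183.97 = £3,455,001.72.
Actual sales revenue = 22,090 × £183.97 = £4,063,897.30.
Margin of safety = (£4,063,897.30 − £3,455,001.72) ÷ £4,063,897.30 = 15.0%.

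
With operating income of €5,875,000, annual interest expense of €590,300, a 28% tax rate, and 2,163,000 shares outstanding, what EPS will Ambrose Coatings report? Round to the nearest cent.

€1.76

Pre-tax income = €5,875,000 − €590,300.00 = €5,284,700.00.
Net income = €5,284,700.00 × (1 − 0.28) = €3,804,984.00.
EPS = €3,804,984.00 ÷ 2,163,000 = €1.76.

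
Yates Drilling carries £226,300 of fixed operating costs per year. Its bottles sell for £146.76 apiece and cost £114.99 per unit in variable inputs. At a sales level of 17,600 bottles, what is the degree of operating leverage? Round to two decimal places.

Total contribution margin = 17,600 × £31.77 = £559,152.00.
Operating income = contribution − fixed costs = £559,152.00 − £226,300 = £332,852.00.
DOL = contribution ÷ EBIT = £559,152.00 ÷ £332,852.00 = 1.6799.

1.68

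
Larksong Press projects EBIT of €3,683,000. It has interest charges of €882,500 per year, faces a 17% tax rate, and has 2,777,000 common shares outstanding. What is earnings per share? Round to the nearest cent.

Interest = €882,500.00, so EBT = €3,683,000 − €882,500.00 = €2,800,500.00.
After tax at 17%: net income = €2,800,500.00 × 0.83 = €2,324,415.00.
Per share: €2,324,415.00 / 2,777,000 shares = €0.84.

€0.84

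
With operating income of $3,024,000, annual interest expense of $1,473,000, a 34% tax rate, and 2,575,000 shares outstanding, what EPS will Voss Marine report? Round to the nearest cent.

Interest = $1,473,000.00, so EBT = $3,024,000 − $1,473,000.00 = $1,551,000.00.
After tax at 34%: net income = $1,551,000.00 × 0.66 = $1,023,660.00.
EPS = $1,023,660.00 ÷ 2,575,000 = $0.40.

$0.40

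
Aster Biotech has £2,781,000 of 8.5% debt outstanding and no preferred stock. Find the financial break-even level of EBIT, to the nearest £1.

Annual interest = 8.5% × £2,781,000 = £236,385.00.
With no preferred dividends, EPS = 0 when EBIT exactly covers interest, so the financial break-even EBIT is £236,385.00.

£236,385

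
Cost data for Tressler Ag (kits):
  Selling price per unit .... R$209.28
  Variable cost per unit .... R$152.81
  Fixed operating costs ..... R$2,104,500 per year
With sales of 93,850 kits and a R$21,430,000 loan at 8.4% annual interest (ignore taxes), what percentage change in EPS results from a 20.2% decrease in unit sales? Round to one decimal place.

-76.7%

At 93,850 units, contribution = 93,850 × R$56.47 = R$5,299,709.50.
Subtracting fixed costs: EBIT = R$5,299,709.50 − R$2,104,500 = R$3,195,209.50.
After interest of R$1,800,120.00, pre-tax earnings = R$1,395,089.50.
Degree of combined leverage = contribution ÷ (EBIT − I) = R$5,299,709.50 ÷ R$1,395,089.50 = 3.7988.
%ΔEPS = DCL × %ΔSales = 3.7988 × -20.2% = -76.7%.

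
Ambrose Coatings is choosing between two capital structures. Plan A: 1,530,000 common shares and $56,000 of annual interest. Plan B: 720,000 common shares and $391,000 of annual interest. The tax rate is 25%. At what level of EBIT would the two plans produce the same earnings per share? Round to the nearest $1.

$688,778

Set EPS_A = EPS_B: (EBIT − $56,000)(1 − 0.25) ÷ 1,530,000 = (EBIT − $391,000)(1 − 0.25) ÷ 720,000.
The (1 − t) factor cancels: (EBIT − 56,000) × 720,000 = (EBIT − 391,000) × 1,530,000.
EBIT × (1,530,000 − 720,000) = 391,000 × 1,530,000 − 56,000 × 720,000 = 557,910,000,000, so EBIT = 557,910,000,000 ÷ 810,000 = 688,777.78.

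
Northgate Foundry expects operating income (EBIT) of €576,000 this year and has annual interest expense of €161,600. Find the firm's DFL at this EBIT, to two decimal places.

1.39

Annual interest charges come to €161,600.00.
Degree of financial leverage = EBIT / (EBIT − interest) = €576,000 / €414,400.00 = 1.3900.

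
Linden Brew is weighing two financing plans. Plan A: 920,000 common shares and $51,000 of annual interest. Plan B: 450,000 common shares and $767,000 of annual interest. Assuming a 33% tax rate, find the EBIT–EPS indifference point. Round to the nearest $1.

$1,452,532

Set EPS_A = EPS_B: (EBIT − $51,000)(1 − 0.33) ÷ 920,000 = (EBIT − $767,000)(1 − 0.33) ÷ 450,000.
The (1 − t) factor cancels: (EBIT − 51,000) × 450,000 = (EBIT − 767,000) × 920,000.
Solving, EBIT = (767,000·920,000 − 51,000·450,000) / (920,000 − 450,000) = 682,690,000,000 / 470,000 = 1,452,531.91.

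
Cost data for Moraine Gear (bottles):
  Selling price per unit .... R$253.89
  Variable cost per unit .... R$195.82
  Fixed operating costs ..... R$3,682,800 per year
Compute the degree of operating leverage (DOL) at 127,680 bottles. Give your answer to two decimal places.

1.99

Contribution at this volume is 127,680 × R$58.07 = R$7,414,377.60.
Operating income = contribution − fixed costs = R$7,414,377.60 − R$3,682,800 = R$3,731,577.60.
Degree of operating leverage = R$7,414,377.60 / R$3,731,577.60 = 1.9869.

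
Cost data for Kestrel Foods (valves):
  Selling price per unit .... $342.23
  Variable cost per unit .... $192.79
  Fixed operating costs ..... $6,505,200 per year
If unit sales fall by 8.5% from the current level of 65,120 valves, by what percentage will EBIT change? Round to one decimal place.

Total contribution margin = 65,120 × $149.44 = $9,731,532.80.
Operating income = contribution − fixed costs = $9,731,532.80 − $6,505,200 = $3,226,332.80.
Degree of operating leverage = $9,731,532.80 / $3,226,332.80 = 3.0163.
%ΔEBIT = DOL × %ΔSales = 3.0163 × -8.5% = -25.6%.

-25.6%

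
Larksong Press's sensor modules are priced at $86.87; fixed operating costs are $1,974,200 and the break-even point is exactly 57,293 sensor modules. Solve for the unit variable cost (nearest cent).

At break-even, FC = Q × (P − VC), so P − VC = $1,974,200 ÷ 57,293 = $34.4580.
Hence VC = price − CM = $86.87 − $34.4580 = $52.41.

$52.41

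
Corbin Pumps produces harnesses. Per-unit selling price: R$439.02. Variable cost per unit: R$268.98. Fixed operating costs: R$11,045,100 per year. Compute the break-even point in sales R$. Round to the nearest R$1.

Contribution margin per unit = R$439.02 − R$268.98 = R$170.04, a CM ratio of R$170.04 ÷ R$439.02 = 0.3873.
Break-even revenue = fixed costs × price ÷ CM = R$11,045,100 × R$439.02 ÷ R$170.04 = R$28,516,936.

R$28,516,936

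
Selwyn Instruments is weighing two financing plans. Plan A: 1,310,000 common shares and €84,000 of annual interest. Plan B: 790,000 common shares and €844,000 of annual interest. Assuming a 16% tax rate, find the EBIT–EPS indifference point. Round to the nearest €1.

€1,998,615

At indifference, (EBIT − 84,000)(1 − t)/1,310,000 = (EBIT − 844,000)(1 − t)/790,000.
The (1 − t) factor cancels: (EBIT − 84,000) × 790,000 = (EBIT − 844,000) × 1,310,000.
Solving, EBIT = (844,000·1,310,000 − 84,000·790,000) / (1,310,000 − 790,000) = 1,039,280,000,000 / 520,000 = 1,998,615.38.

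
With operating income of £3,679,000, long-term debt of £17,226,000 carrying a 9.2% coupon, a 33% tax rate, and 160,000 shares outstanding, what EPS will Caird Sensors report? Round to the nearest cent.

Pre-tax income = £3,679,000 − £1,584,792.00 = £2,094,208.00.
Net income = £2,094,208.00 × (1 − 0.33) = £1,403,119.36.
Per share: £1,403,119.36 / 160,000 shares = £8.77.

£8.77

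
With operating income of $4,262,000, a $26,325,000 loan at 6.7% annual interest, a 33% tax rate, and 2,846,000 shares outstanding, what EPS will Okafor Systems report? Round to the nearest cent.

$0.59

Pre-tax income = $4,262,000 − $1,763,775.00 = $2,498,225.00.
After tax at 33%: net income = $2,498,225.00 × 0.67 = $1,673,810.75.
EPS = $1,673,810.75 ÷ 2,846,000 = $0.59.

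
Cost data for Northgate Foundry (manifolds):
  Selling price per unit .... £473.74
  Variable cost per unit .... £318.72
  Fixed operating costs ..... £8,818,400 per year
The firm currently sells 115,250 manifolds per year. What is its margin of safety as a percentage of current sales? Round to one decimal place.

50.6%

Each unit contributes £473.74 − £318.72 = £155.02. Break-even units = £8,818,400 ÷ £155.02 = 56,885.56; break-even revenue = 56,885.56 × £473.74 = £26,948,966.69.
Current sales = 115,250 × £473.74 = £54,598,535.00.
Margin of safety = (£54,598,535.00 − £26,948,966.69) ÷ £54,598,535.00 = 50.6%.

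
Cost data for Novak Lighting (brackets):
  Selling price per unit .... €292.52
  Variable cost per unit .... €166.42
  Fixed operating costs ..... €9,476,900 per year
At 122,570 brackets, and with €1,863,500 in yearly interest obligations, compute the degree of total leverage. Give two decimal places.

3.76

Total contribution margin = 122,570 × €126.10 = €15,456,077.00.
Subtracting fixed costs: EBIT = €15,456,077.00 − €9,476,900 = €5,979,177.00. Interest = €1,863,500.00.
DOL = €15,456,077.00 ÷ €5,979,177.00 = 2.5850; DFL = €5,979,177.00 ÷ €4,115,677.00 = 1.4528.
Combined leverage = 2.5850 × 1.4528 = 3.7555.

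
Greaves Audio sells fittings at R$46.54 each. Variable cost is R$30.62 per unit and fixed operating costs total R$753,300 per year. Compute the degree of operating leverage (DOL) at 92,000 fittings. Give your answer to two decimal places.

At 92,000 units, contribution = 92,000 × R$15.92 = R$1,464,640.00.
Operating income = contribution − fixed costs = R$1,464,640.00 − R$753,300 = R$711,340.00.
DOL = contribution ÷ EBIT = R$1,464,640.00 ÷ R$711,340.00 = 2.0590.

2.06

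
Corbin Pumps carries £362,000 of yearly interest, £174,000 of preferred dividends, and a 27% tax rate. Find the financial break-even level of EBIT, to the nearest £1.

Preferred dividends are paid after tax, so their pre-tax equivalent is £174,000 ÷ (1 − 0.27) = £238,356.16.
EPS = 0 when EBIT covers interest plus the pre-tax preferred burden: £362,000 + £238,356.16 = £600,356.16.

£600,356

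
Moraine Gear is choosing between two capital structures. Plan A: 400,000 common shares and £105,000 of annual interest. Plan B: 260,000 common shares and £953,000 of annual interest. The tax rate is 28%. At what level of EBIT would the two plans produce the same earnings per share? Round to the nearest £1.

Set EPS_A = EPS_B: (EBIT − £105,000)(1 − 0.28) ÷ 400,000 = (EBIT − £953,000)(1 − 0.28) ÷ 260,000.
The (1 − t) factor cancels: (EBIT − 105,000) × 260,000 = (EBIT − 953,000) × 400,000.
EBIT × (400,000 − 260,000) = 953,000 × 400,000 − 105,000 × 260,000 = 353,900,000,000, so EBIT = 353,900,000,000 ÷ 140,000 = 2,527,857.14.

£2,527,857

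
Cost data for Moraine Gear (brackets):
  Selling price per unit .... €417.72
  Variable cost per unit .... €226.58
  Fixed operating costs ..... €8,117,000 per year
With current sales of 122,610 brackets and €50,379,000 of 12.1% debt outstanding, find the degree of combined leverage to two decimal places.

Contribution at this volume is 122,610 × €191.14 = €23,435,675.40.
Subtracting fixed costs: EBIT = €23,435,675.40 − €8,117,000 = €15,318,675.40. Interest = €6,095,859.00.
DOL = €23,435,675.40 ÷ €15,318,675.40 = 1.5299; DFL = €15,318,675.40 ÷ €9,222,816.40 = 1.6610.
DCL = DOL × DFL = 1.5299 × 1.6610 = 2.5412.

2.54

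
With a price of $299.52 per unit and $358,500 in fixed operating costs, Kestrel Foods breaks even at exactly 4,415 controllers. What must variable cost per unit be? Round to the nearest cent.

$218.32

Contribution per unit must be FC / Q = $358,500 / 4,415 = $81.2005.
Variable cost per unit = $299.52 − $81.2005 = $218.32.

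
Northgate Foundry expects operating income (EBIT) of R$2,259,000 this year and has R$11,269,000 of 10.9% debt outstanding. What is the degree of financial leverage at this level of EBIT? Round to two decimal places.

Interest = R$1,228,321.00.
DFL = EBIT ÷ (EBIT − I) = R$2,259,000 ÷ (R$2,259,000 − R$1,228,321.00) = R$2,259,000 ÷ R$1,030,679.00 = 2.1918.

2.19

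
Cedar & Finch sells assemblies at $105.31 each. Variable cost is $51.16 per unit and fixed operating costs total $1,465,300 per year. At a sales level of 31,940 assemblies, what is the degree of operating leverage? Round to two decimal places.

Contribution at this volume is 31,940 × $54.15 = $1,729,551.00.
EBIT = $1,729,551.00 − $1,465,300 = $264,251.00.
So DOL = total CM / EBIT = $1,729,551.00 / $264,251.00 = 6.5451.

6.55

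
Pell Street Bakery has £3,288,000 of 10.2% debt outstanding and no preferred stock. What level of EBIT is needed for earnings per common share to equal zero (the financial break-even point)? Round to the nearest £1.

Annual interest = 10.2% × £3,288,000 = £335,376.00.
With no preferred dividends, EPS = 0 when EBIT exactly covers interest, so the financial break-even EBIT is £335,376.00.

£335,376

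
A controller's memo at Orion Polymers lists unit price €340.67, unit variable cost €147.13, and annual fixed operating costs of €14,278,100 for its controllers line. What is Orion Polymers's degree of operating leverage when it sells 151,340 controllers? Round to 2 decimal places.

At 151,340 units, contribution = 151,340 × €193.54 = €29,290,343.60.
EBIT = €29,290,343.60 − €14,278,100 = €15,012,243.60.
DOL = contribution ÷ EBIT = €29,290,343.60 ÷ €15,012,243.60 = 1.9511.

1.95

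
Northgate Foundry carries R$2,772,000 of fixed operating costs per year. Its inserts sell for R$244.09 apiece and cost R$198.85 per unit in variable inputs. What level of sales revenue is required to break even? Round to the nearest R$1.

Contribution margin per unit = R$244.09 − R$198.85 = R$45.24, a CM ratio of R$45.24 ÷ R$244.09 = 0.1853.
Break-even sales = FC ÷ CM ratio = R$2,772,000 × R$244.09 / R$45.24 = R$14,956,178.

R$14,956,178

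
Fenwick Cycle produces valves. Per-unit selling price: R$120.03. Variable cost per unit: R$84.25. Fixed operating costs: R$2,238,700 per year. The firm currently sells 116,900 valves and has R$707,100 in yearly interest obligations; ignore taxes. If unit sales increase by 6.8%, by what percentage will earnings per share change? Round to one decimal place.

+23.0%

Contribution at this volume is 116,900 × R$35.78 = R$4,182,682.00.
EBIT = R$4,182,682.00 − R$2,238,700 = R$1,943,982.00.
After interest of R$707,100.00, pre-tax earnings = R$1,236,882.00.
DCL = total CM / (EBIT − I) = R$4,182,682.00 / R$1,236,882.00 = 3.3816.
EPS therefore changes by 3.3816 × (+6.8%) = +23.0%.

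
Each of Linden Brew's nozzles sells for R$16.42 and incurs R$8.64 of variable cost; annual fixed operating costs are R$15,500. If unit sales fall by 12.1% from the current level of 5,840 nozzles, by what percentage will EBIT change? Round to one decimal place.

Contribution at this volume is 5,840 × R$7.78 = R$45,435.20.
EBIT = R$45,435.20 − R$15,500 = R$29,935.20.
Degree of operating leverage = R$45,435.20 / R$29,935.20 = 1.5178.
So EBIT moves 1.5178 × (-12.1%) = -18.4%.

-18.4%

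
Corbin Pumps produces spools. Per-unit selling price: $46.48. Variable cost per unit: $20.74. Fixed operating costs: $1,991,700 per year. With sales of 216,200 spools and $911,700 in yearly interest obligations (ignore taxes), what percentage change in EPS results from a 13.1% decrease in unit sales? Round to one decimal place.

-27.4%

At 216,200 units, contribution = 216,200 × $25.74 = $5,564,988.00.
EBIT = $5,564,988.00 − $1,991,700 = $3,573,288.00.
After interest of $911,700.00, pre-tax earnings = $2,661,588.00.
DCL = total CM / (EBIT − I) = $5,564,988.00 / $2,661,588.00 = 2.0909.
%ΔEPS = DCL × %ΔSales = 2.0909 × -13.1% = -27.4%.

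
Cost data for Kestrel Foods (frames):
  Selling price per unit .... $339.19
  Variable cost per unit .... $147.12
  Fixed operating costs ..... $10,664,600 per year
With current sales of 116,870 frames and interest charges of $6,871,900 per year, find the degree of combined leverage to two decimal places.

4.57

At 116,870 units, contribution = 116,870 × $192.07 = $22,447,220.90.
EBIT = $22,447,220.90 − $10,664,600 = $11,782,620.90. Interest = $6,871,900.00, so EBIT − I = $4,910,720.90.
Degree of total leverage = total CM / (EBIT − interest) = $22,447,220.90 / $4,910,720.90 = 4.5711.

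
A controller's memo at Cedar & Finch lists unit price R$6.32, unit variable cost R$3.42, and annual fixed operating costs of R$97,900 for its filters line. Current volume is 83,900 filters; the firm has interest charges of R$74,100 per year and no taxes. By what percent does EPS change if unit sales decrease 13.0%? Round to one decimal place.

Contribution at this volume is 83,900 × R$2.90 = R$243,310.00.
Subtracting fixed costs: EBIT = R$243,310.00 − R$97,900 = R$145,410.00.
Interest = R$74,100.00, so EBIT − I = R$71,310.00.
DCL = total CM / (EBIT − I) = R$243,310.00 / R$71,310.00 = 3.4120.
%ΔEPS = DCL × %ΔSales = 3.4120 × -13.0% = -44.4%.

-44.4%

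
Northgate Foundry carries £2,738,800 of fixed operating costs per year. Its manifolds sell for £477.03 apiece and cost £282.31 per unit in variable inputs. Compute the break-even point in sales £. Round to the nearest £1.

£6,709,582

Contribution margin per unit = £477.03 − £282.31 = £194.72, a CM ratio of £194.72 ÷ £477.03 = 0.4082.
Break-even sales = FC ÷ CM ratio = £2,738,800 × £477.03 / £194.72 = £6,709,582.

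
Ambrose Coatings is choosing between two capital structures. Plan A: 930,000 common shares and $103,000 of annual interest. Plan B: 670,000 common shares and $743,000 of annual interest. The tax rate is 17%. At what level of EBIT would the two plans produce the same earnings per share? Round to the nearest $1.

At indifference, (EBIT − 103,000)(1 − t)/930,000 = (EBIT − 743,000)(1 − t)/670,000.
Cancelling (1 − t) and cross-multiplying: 670,000·(EBIT − 103,000) = 930,000·(EBIT − 743,000).
Solving, EBIT = (743,000·930,000 − 103,000·670,000) / (930,000 − 670,000) = 621,980,000,000 / 260,000 = 2,392,230.77.

$2,392,231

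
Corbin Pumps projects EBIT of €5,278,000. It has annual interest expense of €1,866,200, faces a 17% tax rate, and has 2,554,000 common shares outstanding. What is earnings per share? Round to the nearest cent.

€1.11

Interest = €1,866,200.00, so EBT = €5,278,000 − €1,866,200.00 = €3,411,800.00.
Net income = €3,411,800.00 × (1 − 0.17) = €2,831,794.00.
Per share: €2,831,794.00 / 2,554,000 shares = €1.11.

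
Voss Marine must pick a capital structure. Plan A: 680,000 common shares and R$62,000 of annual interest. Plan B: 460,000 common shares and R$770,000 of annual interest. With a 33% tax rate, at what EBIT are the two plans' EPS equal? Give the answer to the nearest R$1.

R$2,250,364

At indifference, (EBIT − 62,000)(1 − t)/680,000 = (EBIT − 770,000)(1 − t)/460,000.
Cancelling (1 − t) and cross-multiplying: 460,000·(EBIT − 62,000) = 680,000·(EBIT − 770,000).
EBIT × (680,000 − 460,000) = 770,000 × 680,000 − 62,000 × 460,000 = 495,080,000,000, so EBIT = 495,080,000,000 ÷ 220,000 = 2,250,363.64.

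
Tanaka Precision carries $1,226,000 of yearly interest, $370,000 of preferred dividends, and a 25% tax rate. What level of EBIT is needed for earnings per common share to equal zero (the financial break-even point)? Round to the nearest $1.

Preferred dividends are paid after tax, so their pre-tax equivalent is $370,000 ÷ (1 − 0.25) = $493,333.33.
EPS = 0 when EBIT covers interest plus the pre-tax preferred burden: $1,226,000 + $493,333.33 = $1,719,333.33.

$1,719,333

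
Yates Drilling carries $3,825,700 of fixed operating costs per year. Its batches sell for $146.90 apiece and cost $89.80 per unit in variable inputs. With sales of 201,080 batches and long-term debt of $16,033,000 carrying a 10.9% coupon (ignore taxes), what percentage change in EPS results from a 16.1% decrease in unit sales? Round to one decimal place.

Contribution at this volume is 201,080 × $57.10 = $11,481,668.00.
Operating income = contribution − fixed costs = $11,481,668.00 − $3,825,700 = $7,655,968.00.
After interest of $1,747,597.00, pre-tax earnings = $5,908,371.00.
DCL = total CM / (EBIT − I) = $11,481,668.00 / $5,908,371.00 = 1.9433.
%ΔEPS = DCL × %ΔSales = 1.9433 × -16.1% = -31.3%.

-31.3%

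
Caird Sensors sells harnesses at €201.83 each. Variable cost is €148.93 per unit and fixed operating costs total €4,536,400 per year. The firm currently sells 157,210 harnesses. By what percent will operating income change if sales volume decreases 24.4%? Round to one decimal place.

Contribution at this volume is 157,210 × €52.90 = €8,316,409.00.
Operating income = contribution − fixed costs = €8,316,409.00 − €4,536,400 = €3,780,009.00.
So DOL = total CM / EBIT = €8,316,409.00 / €3,780,009.00 = 2.2001.
Operating income changes by 2.2001 × -24.4% = -53.7%.

-53.7%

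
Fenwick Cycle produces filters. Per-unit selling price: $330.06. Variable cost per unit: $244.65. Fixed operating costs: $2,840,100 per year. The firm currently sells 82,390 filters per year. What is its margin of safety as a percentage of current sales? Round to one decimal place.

Unit CM = price − variable cost = $330.06 − $244.65 = $85.41. Break-even units = $2,840,100 ÷ $85.41 = 33,252.55; break-even revenue = 33,252.55 × $330.06 = $10,975,335.51.
Actual sales revenue = 82,390 × $330.06 = $27,193,643.40.
Margin of safety = ($27,193,643.40 − $10,975,335.51) ÷ $27,193,643.40 = 59.6%.

59.6%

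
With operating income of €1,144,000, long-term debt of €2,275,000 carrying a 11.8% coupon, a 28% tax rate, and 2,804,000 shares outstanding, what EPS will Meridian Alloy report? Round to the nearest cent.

€0.22

Interest = €268,450.00, so EBT = €1,144,000 − €268,450.00 = €875,550.00.
Net income = €875,550.00 × (1 − 0.28) = €630,396.00.
EPS = €630,396.00 ÷ 2,804,000 = €0.22.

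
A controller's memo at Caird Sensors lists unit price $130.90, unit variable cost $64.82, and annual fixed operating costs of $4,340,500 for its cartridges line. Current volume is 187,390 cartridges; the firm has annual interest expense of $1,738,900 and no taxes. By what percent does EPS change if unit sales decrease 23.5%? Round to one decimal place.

Total contribution margin = 187,390 × $66.08 = $12,382,731.20.
Operating income = contribution − fixed costs = $12,382,731.20 − $4,340,500 = $8,042,231.20.
Interest = $1,738,900.00, so EBIT − I = $6,303,331.20.
Degree of combined leverage = contribution ÷ (EBIT − I) = $12,382,731.20 ÷ $6,303,331.20 = 1.9645.
EPS therefore changes by 1.9645 × (-23.5%) = -46.2%.

-46.2%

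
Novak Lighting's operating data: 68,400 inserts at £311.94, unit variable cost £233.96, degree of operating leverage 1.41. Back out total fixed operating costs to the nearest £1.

£1,550,972

At 68,400 units, contribution = 68,400 × £77.98 = £5,333,832.00.
Since DOL = CM ÷ EBIT, EBIT = £5,333,832.00 ÷ 1.41 = £3,782,859.57.
Fixed costs = CM − EBIT = £5,333,832.00 − £3,782,859.57 = £1,550,972.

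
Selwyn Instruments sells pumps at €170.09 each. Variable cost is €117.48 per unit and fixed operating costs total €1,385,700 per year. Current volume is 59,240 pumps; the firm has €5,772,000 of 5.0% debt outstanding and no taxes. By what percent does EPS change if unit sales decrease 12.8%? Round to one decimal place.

Contribution at this volume is 59,240 × €52.61 = €3,116,616.40.
Subtracting fixed costs: EBIT = €3,116,616.40 − €1,385,700 = €1,730,916.40.
After interest of €288,600.00, pre-tax earnings = €1,442,316.40.
DCL = total CM / (EBIT − I) = €3,116,616.40 / €1,442,316.40 = 2.1608.
%ΔEPS = DCL × %ΔSales = 2.1608 × -12.8% = -27.7%.

-27.7%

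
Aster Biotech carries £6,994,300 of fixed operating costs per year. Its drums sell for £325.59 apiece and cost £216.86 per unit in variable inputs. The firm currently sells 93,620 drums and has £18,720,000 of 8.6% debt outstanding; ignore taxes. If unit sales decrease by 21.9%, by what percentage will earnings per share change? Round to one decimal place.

-141.5%

Contribution at this volume is 93,620 × £108.73 = £10,179,302.60.
Operating income = contribution − fixed costs = £10,179,302.60 − £6,994,300 = £3,185,002.60.
Interest = £1,609,920.00, so EBIT − I = £1,575,082.60.
DCL = total CM / (EBIT − I) = £10,179,302.60 / £1,575,082.60 = 6.4627.
EPS therefore changes by 6.4627 × (-21.9%) = -141.5%.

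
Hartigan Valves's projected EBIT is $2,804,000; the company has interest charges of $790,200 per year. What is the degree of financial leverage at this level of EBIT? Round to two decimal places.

1.39

Annual interest charges come to $790,200.00.
Degree of financial leverage = EBIT / (EBIT − interest) = $2,804,000 / $2,013,800.00 = 1.3924.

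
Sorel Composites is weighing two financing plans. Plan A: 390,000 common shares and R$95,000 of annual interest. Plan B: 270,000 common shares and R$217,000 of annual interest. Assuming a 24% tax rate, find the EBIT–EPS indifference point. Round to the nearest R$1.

At indifference, (EBIT − 95,000)(1 − t)/390,000 = (EBIT − 217,000)(1 − t)/270,000.
Cancelling (1 − t) and cross-multiplying: 270,000·(EBIT − 95,000) = 390,000·(EBIT − 217,000).
Solving, EBIT = (217,000·390,000 − 95,000·270,000) / (390,000 − 270,000) = 58,980,000,000 / 120,000 = 491,500.00.

R$491,500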